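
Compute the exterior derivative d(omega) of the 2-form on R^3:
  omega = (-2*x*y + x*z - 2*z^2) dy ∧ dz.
d(omega) = (-2*y + z) dx ∧ dy ∧ dz

For a 2-form omega = sum_{i<j} g_{ij} dx_i ∧ dx_j, the exterior derivative is
  d(omega) = sum_{i<j} d(g_{ij}) ∧ dx_i ∧ dx_j = sum_{i<j, k} (∂g_{ij}/∂x_k) dx_k ∧ dx_i ∧ dx_j.
Expand each term, using dx_k ∧ dx_i ∧ dx_j = sgn(permutation) dx_{(a)} ∧ dx_{(b)} ∧ dx_{(c)} with (a < b < c) sorted:
  d(-2*x*y + x*z - 2*z^2) includes (∂/∂x)(-2*x*y + x*z - 2*z^2) dx = (-2*y + z) dx, which multiplied by dy ∧ dz gives (-2*y + z) dx ∧ dy ∧ dz
Collecting like 3-forms: d(omega) = (-2*y + z) dx ∧ dy ∧ dz.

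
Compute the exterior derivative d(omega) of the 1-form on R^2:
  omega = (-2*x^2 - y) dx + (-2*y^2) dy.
d(omega) = (1) dx ∧ dy

For a 1-form omega = sum_i f_i dx_i, the exterior derivative is
  d(omega) = sum_{i < j} (∂f_j/∂x_i - ∂f_i/∂x_j) dx_i ∧ dx_j.
  coefficient of dx ∧ dy: ∂f_2/∂x - ∂f_1/∂y = ∂(-2*y^2)/∂x - ∂(-2*x^2 - y)/∂y = 1
Assembling: d(omega) = (1) dx ∧ dy.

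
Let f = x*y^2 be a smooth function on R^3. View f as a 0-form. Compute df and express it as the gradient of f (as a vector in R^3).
df = (y^2) dx + (2*x*y) dy + (0) dz; grad f = (y^2, 2*x*y, 0)

For a 0-form f, d f = (∂f/∂x) dx + (∂f/∂y) dy + (∂f/∂z) dz. The components of the vector representation are exactly the entries of grad f in Cartesian coordinates:
  ∂f/∂x = y^2
  ∂f/∂y = 2*x*y
  ∂f/∂z = 0.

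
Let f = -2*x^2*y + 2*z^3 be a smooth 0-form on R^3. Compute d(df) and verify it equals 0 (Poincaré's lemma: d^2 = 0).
d(df) = 0

Step 1: df = sum_i (∂f/∂x_i) dx_i = (-4*x*y) dx + (-2*x^2) dy + (6*z^2) dz.
Step 2: Apply d again. Using the 1-form formula, the coefficient of dx ∧ dy in d(df) is ∂^2 f/∂x ∂y - ∂^2 f/∂y ∂x = (-4*x) - (-4*x) = 0 (equality of mixed partials for smooth f).
Similarly for dx ∧ dz and dy ∧ dz — all coefficients vanish. So d(df) = 0.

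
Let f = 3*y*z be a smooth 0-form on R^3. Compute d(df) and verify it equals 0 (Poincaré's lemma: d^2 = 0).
d(df) = 0

Step 1: df = sum_i (∂f/∂x_i) dx_i = (0) dx + (3*z) dy + (3*y) dz.
Step 2: Apply d again. Using the 1-form formula, the coefficient of dx ∧ dy in d(df) is ∂^2 f/∂x ∂y - ∂^2 f/∂y ∂x = (0) - (0) = 0 (equality of mixed partials for smooth f).
Similarly for dx ∧ dz and dy ∧ dz — all coefficients vanish. So d(df) = 0.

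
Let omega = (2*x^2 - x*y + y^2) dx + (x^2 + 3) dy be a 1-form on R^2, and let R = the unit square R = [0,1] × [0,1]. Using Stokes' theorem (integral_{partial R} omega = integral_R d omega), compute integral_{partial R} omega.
integral_(partial R) omega = 1/2

Stokes: integral_partial_R omega = integral_R d omega with d omega = (∂Q/∂x - ∂P/∂y) dx ∧ dy.
  ∂Q/∂x = 2*x
  ∂P/∂y = -x + 2*y
  integrand = ∂Q/∂x - ∂P/∂y = 3*x - 2*y.
Integrating over R: integral_0^1 integral_0^1 (3*x - 2*y) dx dy = 1/2.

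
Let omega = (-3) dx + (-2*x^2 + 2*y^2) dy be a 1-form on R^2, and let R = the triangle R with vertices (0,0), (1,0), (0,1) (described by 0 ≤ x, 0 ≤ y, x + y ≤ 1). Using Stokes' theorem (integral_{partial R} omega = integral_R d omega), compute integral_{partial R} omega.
integral_(partial R) omega = -2/3

Stokes: integral_partial_R omega = integral_R d omega with d omega = (∂Q/∂x - ∂P/∂y) dx ∧ dy.
  ∂Q/∂x = -4*x
  ∂P/∂y = 0
  integrand = ∂Q/∂x - ∂P/∂y = -4*x.
Integrating over R: integral_0^1 integral_0^{1-x} (-4*x) dy dx = -2/3.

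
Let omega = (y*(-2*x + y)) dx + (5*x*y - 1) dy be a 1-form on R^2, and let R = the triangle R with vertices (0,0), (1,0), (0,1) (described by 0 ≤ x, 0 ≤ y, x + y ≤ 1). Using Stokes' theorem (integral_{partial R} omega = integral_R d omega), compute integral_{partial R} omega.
integral_(partial R) omega = 5/6

Stokes: integral_partial_R omega = integral_R d omega with d omega = (∂Q/∂x - ∂P/∂y) dx ∧ dy.
  ∂Q/∂x = 5*y
  ∂P/∂y = -2*x + 2*y
  integrand = ∂Q/∂x - ∂P/∂y = 2*x + 3*y.
Integrating over R: integral_0^1 integral_0^{1-x} (2*x + 3*y) dy dx = 5/6.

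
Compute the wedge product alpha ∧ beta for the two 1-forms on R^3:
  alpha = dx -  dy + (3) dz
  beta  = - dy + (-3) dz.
alpha ∧ beta = (-1) dx ∧ dy + (-3) dx ∧ dz + (6) dy ∧ dz

Distribute the wedge, using dx_i ∧ dx_j = -dx_j ∧ dx_i and dx_i ∧ dx_i = 0. For each pair (i, j) with i < j, the coefficient of dx_i ∧ dx_j in alpha ∧ beta is (alpha_i * beta_j - alpha_j * beta_i). Collecting: alpha ∧ beta = (-1) dx ∧ dy + (-3) dx ∧ dz + (6) dy ∧ dz.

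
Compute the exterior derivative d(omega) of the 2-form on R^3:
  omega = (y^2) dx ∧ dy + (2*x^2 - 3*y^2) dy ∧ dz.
d(omega) = (4*x) dx ∧ dy ∧ dz

For a 2-form omega = sum_{i<j} g_{ij} dx_i ∧ dx_j, the exterior derivative is
  d(omega) = sum_{i<j} d(g_{ij}) ∧ dx_i ∧ dx_j = sum_{i<j, k} (∂g_{ij}/∂x_k) dx_k ∧ dx_i ∧ dx_j.
Expand each term, using dx_k ∧ dx_i ∧ dx_j = sgn(permutation) dx_{(a)} ∧ dx_{(b)} ∧ dx_{(c)} with (a < b < c) sorted:
  d(2*x^2 - 3*y^2) includes (∂/∂x)(2*x^2 - 3*y^2) dx = (4*x) dx, which multiplied by dy ∧ dz gives (4*x) dx ∧ dy ∧ dz
Collecting like 3-forms: d(omega) = (4*x) dx ∧ dy ∧ dz.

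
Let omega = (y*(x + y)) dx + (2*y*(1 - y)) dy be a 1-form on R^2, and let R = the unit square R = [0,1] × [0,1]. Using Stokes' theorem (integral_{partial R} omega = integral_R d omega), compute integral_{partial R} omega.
integral_(partial R) omega = -3/2

Stokes: integral_partial_R omega = integral_R d omega with d omega = (∂Q/∂x - ∂P/∂y) dx ∧ dy.
  ∂Q/∂x = 0
  ∂P/∂y = x + 2*y
  integrand = ∂Q/∂x - ∂P/∂y = -x - 2*y.
Integrating over R: integral_0^1 integral_0^1 (-x - 2*y) dx dy = -3/2.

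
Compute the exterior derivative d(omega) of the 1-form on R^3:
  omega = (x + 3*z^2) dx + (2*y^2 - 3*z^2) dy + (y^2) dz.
d(omega) = (-6*z) dx ∧ dz + (2*y + 6*z) dy ∧ dz

For a 1-form omega = sum_i f_i dx_i, the exterior derivative is
  d(omega) = sum_{i < j} (∂f_j/∂x_i - ∂f_i/∂x_j) dx_i ∧ dx_j.
  coefficient of dx ∧ dz: ∂f_3/∂x - ∂f_1/∂z = ∂(y^2)/∂x - ∂(x + 3*z^2)/∂z = -6*z
  coefficient of dy ∧ dz: ∂f_3/∂y - ∂f_2/∂z = ∂(y^2)/∂y - ∂(2*y^2 - 3*z^2)/∂z = 2*y + 6*z
Assembling: d(omega) = (-6*z) dx ∧ dz + (2*y + 6*z) dy ∧ dz.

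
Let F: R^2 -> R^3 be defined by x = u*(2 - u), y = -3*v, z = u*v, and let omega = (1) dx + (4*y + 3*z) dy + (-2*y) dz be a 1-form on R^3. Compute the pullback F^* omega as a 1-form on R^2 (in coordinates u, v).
F^* omega = (-2*u + 6*v^2 + 2) du + (3*v*(12 - u)) dv

Using F^*(f dg) = (f ∘ F) d(g ∘ F), substitute each coordinate x_i by F_i(u, v) in f_i, and replace dx_i by d F_i = (∂F_i/∂u) du + (∂F_i/∂v) dv.
  For the x component: f_1(F) = 1; d F_1 = (2 - 2*u) du + (0) dv
  For the y component: f_2(F) = 3*v*(u - 4); d F_2 = (0) du + (-3) dv
  For the z component: f_3(F) = 6*v; d F_3 = (v) du + (u) dv
Combining and collecting du, dv coefficients:
  coeff of du: -2*u + 6*v^2 + 2
  coeff of dv: 3*v*(12 - u)
F^* omega = (-2*u + 6*v^2 + 2) du + (3*v*(12 - u)) dv.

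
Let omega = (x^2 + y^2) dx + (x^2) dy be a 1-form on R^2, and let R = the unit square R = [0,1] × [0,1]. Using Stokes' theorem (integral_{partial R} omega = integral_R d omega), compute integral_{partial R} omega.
integral_(partial R) omega = 0

Stokes: integral_partial_R omega = integral_R d omega with d omega = (∂Q/∂x - ∂P/∂y) dx ∧ dy.
  ∂Q/∂x = 2*x
  ∂P/∂y = 2*y
  integrand = ∂Q/∂x - ∂P/∂y = 2*x - 2*y.
Integrating over R: integral_0^1 integral_0^1 (2*x - 2*y) dx dy = 0.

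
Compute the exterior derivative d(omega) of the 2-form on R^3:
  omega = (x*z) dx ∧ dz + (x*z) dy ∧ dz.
d(omega) = (z) dx ∧ dy ∧ dz

For a 2-form omega = sum_{i<j} g_{ij} dx_i ∧ dx_j, the exterior derivative is
  d(omega) = sum_{i<j} d(g_{ij}) ∧ dx_i ∧ dx_j = sum_{i<j, k} (∂g_{ij}/∂x_k) dx_k ∧ dx_i ∧ dx_j.
Expand each term, using dx_k ∧ dx_i ∧ dx_j = sgn(permutation) dx_{(a)} ∧ dx_{(b)} ∧ dx_{(c)} with (a < b < c) sorted:
  d(x*z) includes (∂/∂x)(x*z) dx = (z) dx, which multiplied by dy ∧ dz gives (z) dx ∧ dy ∧ dz
Collecting like 3-forms: d(omega) = (z) dx ∧ dy ∧ dz.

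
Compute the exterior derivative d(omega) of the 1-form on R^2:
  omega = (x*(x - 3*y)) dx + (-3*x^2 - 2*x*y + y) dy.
d(omega) = (-3*x - 2*y) dx ∧ dy

For a 1-form omega = sum_i f_i dx_i, the exterior derivative is
  d(omega) = sum_{i < j} (∂f_j/∂x_i - ∂f_i/∂x_j) dx_i ∧ dx_j.
  coefficient of dx ∧ dy: ∂f_2/∂x - ∂f_1/∂y = ∂(-3*x^2 - 2*x*y + y)/∂x - ∂(x*(x - 3*y))/∂y = -3*x - 2*y
Assembling: d(omega) = (-3*x - 2*y) dx ∧ dy.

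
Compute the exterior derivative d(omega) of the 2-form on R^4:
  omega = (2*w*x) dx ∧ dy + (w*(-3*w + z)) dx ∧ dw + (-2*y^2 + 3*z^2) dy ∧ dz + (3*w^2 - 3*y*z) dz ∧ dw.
d(omega) = (2*x) dx ∧ dy ∧ dw + (-w) dx ∧ dz ∧ dw + (-3*z) dy ∧ dz ∧ dw

For a 2-form omega = sum_{i<j} g_{ij} dx_i ∧ dx_j, the exterior derivative is
  d(omega) = sum_{i<j} d(g_{ij}) ∧ dx_i ∧ dx_j = sum_{i<j, k} (∂g_{ij}/∂x_k) dx_k ∧ dx_i ∧ dx_j.
Expand each term, using dx_k ∧ dx_i ∧ dx_j = sgn(permutation) dx_{(a)} ∧ dx_{(b)} ∧ dx_{(c)} with (a < b < c) sorted:
  d(2*w*x) includes (∂/∂w)(2*w*x) dw = (2*x) dw, which multiplied by dx ∧ dy gives (2*x) dx ∧ dy ∧ dw
  d(w*(-3*w + z)) includes (∂/∂z)(w*(-3*w + z)) dz = (w) dz, which multiplied by dx ∧ dw gives (-w) dx ∧ dz ∧ dw
  d(3*w^2 - 3*y*z) includes (∂/∂y)(3*w^2 - 3*y*z) dy = (-3*z) dy, which multiplied by dz ∧ dw gives (-3*z) dy ∧ dz ∧ dw
Collecting like 3-forms: d(omega) = (2*x) dx ∧ dy ∧ dw + (-w) dx ∧ dz ∧ dw + (-3*z) dy ∧ dz ∧ dw.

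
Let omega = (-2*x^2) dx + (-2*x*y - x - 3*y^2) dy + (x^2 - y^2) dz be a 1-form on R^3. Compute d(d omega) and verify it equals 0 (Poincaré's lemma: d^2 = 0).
d(d omega) = 0

Step 1: d omega = sum_{i<j} (∂f_j/∂x_i - ∂f_i/∂x_j) dx_i ∧ dx_j:
  coeff of dx ∧ dy: -2*y - 1
  coeff of dx ∧ dz: 2*x
  coeff of dy ∧ dz: -2*y
Step 2: Apply d again to each 2-form coefficient. The only possible 3-form in R^3 is dx ∧ dy ∧ dz, with coefficient
  ∂(coeff of dy∧dz)/∂x - ∂(coeff of dx∧dz)/∂y + ∂(coeff of dx∧dy)/∂z
  = ∂/∂x (-2*y) - ∂/∂y (2*x) + ∂/∂z (-2*y - 1).
Each of these terms simplifies to sums of mixed partials that cancel in pairs. The result is 0 (by equality of mixed partials for smooth functions — Schwarz / Clairaut).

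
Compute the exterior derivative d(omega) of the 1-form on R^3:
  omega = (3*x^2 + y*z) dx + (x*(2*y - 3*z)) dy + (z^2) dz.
d(omega) = (2*y - 4*z) dx ∧ dy + (-y) dx ∧ dz + (3*x) dy ∧ dz

For a 1-form omega = sum_i f_i dx_i, the exterior derivative is
  d(omega) = sum_{i < j} (∂f_j/∂x_i - ∂f_i/∂x_j) dx_i ∧ dx_j.
  coefficient of dx ∧ dy: ∂f_2/∂x - ∂f_1/∂y = ∂(x*(2*y - 3*z))/∂x - ∂(3*x^2 + y*z)/∂y = 2*y - 4*z
  coefficient of dx ∧ dz: ∂f_3/∂x - ∂f_1/∂z = ∂(z^2)/∂x - ∂(3*x^2 + y*z)/∂z = -y
  coefficient of dy ∧ dz: ∂f_3/∂y - ∂f_2/∂z = ∂(z^2)/∂y - ∂(x*(2*y - 3*z))/∂z = 3*x
Assembling: d(omega) = (2*y - 4*z) dx ∧ dy + (-y) dx ∧ dz + (3*x) dy ∧ dz.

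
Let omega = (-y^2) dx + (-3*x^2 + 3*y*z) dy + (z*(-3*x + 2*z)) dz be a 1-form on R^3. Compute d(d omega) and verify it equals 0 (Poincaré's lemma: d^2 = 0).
d(d omega) = 0

Step 1: d omega = sum_{i<j} (∂f_j/∂x_i - ∂f_i/∂x_j) dx_i ∧ dx_j:
  coeff of dx ∧ dy: -6*x + 2*y
  coeff of dx ∧ dz: -3*z
  coeff of dy ∧ dz: -3*y
Step 2: Apply d again to each 2-form coefficient. The only possible 3-form in R^3 is dx ∧ dy ∧ dz, with coefficient
  ∂(coeff of dy∧dz)/∂x - ∂(coeff of dx∧dz)/∂y + ∂(coeff of dx∧dy)/∂z
  = ∂/∂x (-3*y) - ∂/∂y (-3*z) + ∂/∂z (-6*x + 2*y).
Each of these terms simplifies to sums of mixed partials that cancel in pairs. The result is 0 (by equality of mixed partials for smooth functions — Schwarz / Clairaut).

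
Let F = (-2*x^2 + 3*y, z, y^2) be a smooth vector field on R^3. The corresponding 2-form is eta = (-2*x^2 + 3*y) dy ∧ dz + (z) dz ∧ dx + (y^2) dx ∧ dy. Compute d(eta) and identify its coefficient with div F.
d(eta) = (-4*x) dx ∧ dy ∧ dz; div F = -4*x

For a 2-form in R^3 of the form above, applying d gives a 3-form with coefficient ∂P/∂x + ∂Q/∂y + ∂R/∂z:
  ∂P/∂x = -4*x
  ∂Q/∂y = 0
  ∂R/∂z = 0
Sum = -4*x, which is exactly div F.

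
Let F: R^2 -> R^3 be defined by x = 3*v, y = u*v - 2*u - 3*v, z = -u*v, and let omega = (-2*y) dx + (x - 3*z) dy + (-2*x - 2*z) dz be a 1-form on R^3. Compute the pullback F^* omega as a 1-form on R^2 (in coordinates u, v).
F^* omega = (v*(u*v - 6*u + 9*v - 6)) du + (u^2*v - 6*u*v + 12*u + 9*v) dv

Using F^*(f dg) = (f ∘ F) d(g ∘ F), substitute each coordinate x_i by F_i(u, v) in f_i, and replace dx_i by d F_i = (∂F_i/∂u) du + (∂F_i/∂v) dv.
  For the x component: f_1(F) = -2*u*v + 4*u + 6*v; d F_1 = (0) du + (3) dv
  For the y component: f_2(F) = 3*v*(u + 1); d F_2 = (v - 2) du + (u - 3) dv
  For the z component: f_3(F) = 2*v*(u - 3); d F_3 = (-v) du + (-u) dv
Combining and collecting du, dv coefficients:
  coeff of du: v*(u*v - 6*u + 9*v - 6)
  coeff of dv: u^2*v - 6*u*v + 12*u + 9*v
F^* omega = (v*(u*v - 6*u + 9*v - 6)) du + (u^2*v - 6*u*v + 12*u + 9*v) dv.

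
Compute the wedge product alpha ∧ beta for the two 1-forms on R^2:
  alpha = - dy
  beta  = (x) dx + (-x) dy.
alpha ∧ beta = (x) dx ∧ dy

Distribute the wedge, using dx_i ∧ dx_j = -dx_j ∧ dx_i and dx_i ∧ dx_i = 0. For each pair (i, j) with i < j, the coefficient of dx_i ∧ dx_j in alpha ∧ beta is (alpha_i * beta_j - alpha_j * beta_i). Collecting: alpha ∧ beta = (x) dx ∧ dy.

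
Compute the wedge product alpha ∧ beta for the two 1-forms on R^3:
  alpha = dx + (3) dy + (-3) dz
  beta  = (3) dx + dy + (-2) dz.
alpha ∧ beta = (-8) dx ∧ dy + (7) dx ∧ dz + (-3) dy ∧ dz

Distribute the wedge, using dx_i ∧ dx_j = -dx_j ∧ dx_i and dx_i ∧ dx_i = 0. For each pair (i, j) with i < j, the coefficient of dx_i ∧ dx_j in alpha ∧ beta is (alpha_i * beta_j - alpha_j * beta_i). Collecting: alpha ∧ beta = (-8) dx ∧ dy + (7) dx ∧ dz + (-3) dy ∧ dz.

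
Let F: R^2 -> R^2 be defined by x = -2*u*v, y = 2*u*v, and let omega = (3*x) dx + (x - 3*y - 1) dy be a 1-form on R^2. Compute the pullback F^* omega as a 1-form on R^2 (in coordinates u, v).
F^* omega = (2*v*(-2*u*v - 1)) du + (2*u*(-2*u*v - 1)) dv

Using F^*(f dg) = (f ∘ F) d(g ∘ F), substitute each coordinate x_i by F_i(u, v) in f_i, and replace dx_i by d F_i = (∂F_i/∂u) du + (∂F_i/∂v) dv.
  For the x component: f_1(F) = -6*u*v; d F_1 = (-2*v) du + (-2*u) dv
  For the y component: f_2(F) = -8*u*v - 1; d F_2 = (2*v) du + (2*u) dv
Combining and collecting du, dv coefficients:
  coeff of du: 2*v*(-2*u*v - 1)
  coeff of dv: 2*u*(-2*u*v - 1)
F^* omega = (2*v*(-2*u*v - 1)) du + (2*u*(-2*u*v - 1)) dv.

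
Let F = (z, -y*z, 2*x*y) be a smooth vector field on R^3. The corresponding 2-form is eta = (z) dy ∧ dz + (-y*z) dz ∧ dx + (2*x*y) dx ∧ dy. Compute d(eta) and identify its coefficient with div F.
d(eta) = (-z) dx ∧ dy ∧ dz; div F = -z

For a 2-form in R^3 of the form above, applying d gives a 3-form with coefficient ∂P/∂x + ∂Q/∂y + ∂R/∂z:
  ∂P/∂x = 0
  ∂Q/∂y = -z
  ∂R/∂z = 0
Sum = -z, which is exactly div F.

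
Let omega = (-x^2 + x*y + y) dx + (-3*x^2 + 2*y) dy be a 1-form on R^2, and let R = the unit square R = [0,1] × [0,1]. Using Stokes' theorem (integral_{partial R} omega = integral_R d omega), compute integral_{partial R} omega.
integral_(partial R) omega = -9/2

Stokes: integral_partial_R omega = integral_R d omega with d omega = (∂Q/∂x - ∂P/∂y) dx ∧ dy.
  ∂Q/∂x = -6*x
  ∂P/∂y = x + 1
  integrand = ∂Q/∂x - ∂P/∂y = -7*x - 1.
Integrating over R: integral_0^1 integral_0^1 (-7*x - 1) dx dy = -9/2.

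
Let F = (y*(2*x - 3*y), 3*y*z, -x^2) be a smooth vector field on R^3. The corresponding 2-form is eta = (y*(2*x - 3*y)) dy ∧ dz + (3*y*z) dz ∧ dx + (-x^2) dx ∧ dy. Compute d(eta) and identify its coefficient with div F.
d(eta) = (2*y + 3*z) dx ∧ dy ∧ dz; div F = 2*y + 3*z

For a 2-form in R^3 of the form above, applying d gives a 3-form with coefficient ∂P/∂x + ∂Q/∂y + ∂R/∂z:
  ∂P/∂x = 2*y
  ∂Q/∂y = 3*z
  ∂R/∂z = 0
Sum = 2*y + 3*z, which is exactly div F.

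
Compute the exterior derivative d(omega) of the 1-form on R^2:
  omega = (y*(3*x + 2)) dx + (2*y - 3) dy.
d(omega) = (-3*x - 2) dx ∧ dy

For a 1-form omega = sum_i f_i dx_i, the exterior derivative is
  d(omega) = sum_{i < j} (∂f_j/∂x_i - ∂f_i/∂x_j) dx_i ∧ dx_j.
  coefficient of dx ∧ dy: ∂f_2/∂x - ∂f_1/∂y = ∂(2*y - 3)/∂x - ∂(y*(3*x + 2))/∂y = -3*x - 2
Assembling: d(omega) = (-3*x - 2) dx ∧ dy.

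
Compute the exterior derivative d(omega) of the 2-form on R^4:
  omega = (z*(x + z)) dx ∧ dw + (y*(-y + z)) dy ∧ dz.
d(omega) = (-x - 2*z) dx ∧ dz ∧ dw

For a 2-form omega = sum_{i<j} g_{ij} dx_i ∧ dx_j, the exterior derivative is
  d(omega) = sum_{i<j} d(g_{ij}) ∧ dx_i ∧ dx_j = sum_{i<j, k} (∂g_{ij}/∂x_k) dx_k ∧ dx_i ∧ dx_j.
Expand each term, using dx_k ∧ dx_i ∧ dx_j = sgn(permutation) dx_{(a)} ∧ dx_{(b)} ∧ dx_{(c)} with (a < b < c) sorted:
  d(z*(x + z)) includes (∂/∂z)(z*(x + z)) dz = (x + 2*z) dz, which multiplied by dx ∧ dw gives (-x - 2*z) dx ∧ dz ∧ dw
Collecting like 3-forms: d(omega) = (-x - 2*z) dx ∧ dz ∧ dw.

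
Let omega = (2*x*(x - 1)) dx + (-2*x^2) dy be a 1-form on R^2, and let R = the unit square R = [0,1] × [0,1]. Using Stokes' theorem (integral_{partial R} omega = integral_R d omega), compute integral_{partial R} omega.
integral_(partial R) omega = -2

Stokes: integral_partial_R omega = integral_R d omega with d omega = (∂Q/∂x - ∂P/∂y) dx ∧ dy.
  ∂Q/∂x = -4*x
  ∂P/∂y = 0
  integrand = ∂Q/∂x - ∂P/∂y = -4*x.
Integrating over R: integral_0^1 integral_0^1 (-4*x) dx dy = -2.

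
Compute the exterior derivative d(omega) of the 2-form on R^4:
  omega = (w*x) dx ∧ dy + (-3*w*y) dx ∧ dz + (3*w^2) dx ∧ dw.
d(omega) = (x) dx ∧ dy ∧ dw + (3*w) dx ∧ dy ∧ dz + (-3*y) dx ∧ dz ∧ dw

For a 2-form omega = sum_{i<j} g_{ij} dx_i ∧ dx_j, the exterior derivative is
  d(omega) = sum_{i<j} d(g_{ij}) ∧ dx_i ∧ dx_j = sum_{i<j, k} (∂g_{ij}/∂x_k) dx_k ∧ dx_i ∧ dx_j.
Expand each term, using dx_k ∧ dx_i ∧ dx_j = sgn(permutation) dx_{(a)} ∧ dx_{(b)} ∧ dx_{(c)} with (a < b < c) sorted:
  d(w*x) includes (∂/∂w)(w*x) dw = (x) dw, which multiplied by dx ∧ dy gives (x) dx ∧ dy ∧ dw
  d(-3*w*y) includes (∂/∂y)(-3*w*y) dy = (-3*w) dy, which multiplied by dx ∧ dz gives (3*w) dx ∧ dy ∧ dz
  d(-3*w*y) includes (∂/∂w)(-3*w*y) dw = (-3*y) dw, which multiplied by dx ∧ dz gives (-3*y) dx ∧ dz ∧ dw
Collecting like 3-forms: d(omega) = (x) dx ∧ dy ∧ dw + (3*w) dx ∧ dy ∧ dz + (-3*y) dx ∧ dz ∧ dw.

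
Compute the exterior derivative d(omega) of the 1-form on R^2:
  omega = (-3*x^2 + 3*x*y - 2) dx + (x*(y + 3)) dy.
d(omega) = (-3*x + y + 3) dx ∧ dy

For a 1-form omega = sum_i f_i dx_i, the exterior derivative is
  d(omega) = sum_{i < j} (∂f_j/∂x_i - ∂f_i/∂x_j) dx_i ∧ dx_j.
  coefficient of dx ∧ dy: ∂f_2/∂x - ∂f_1/∂y = ∂(x*(y + 3))/∂x - ∂(-3*x^2 + 3*x*y - 2)/∂y = -3*x + y + 3
Assembling: d(omega) = (-3*x + y + 3) dx ∧ dy.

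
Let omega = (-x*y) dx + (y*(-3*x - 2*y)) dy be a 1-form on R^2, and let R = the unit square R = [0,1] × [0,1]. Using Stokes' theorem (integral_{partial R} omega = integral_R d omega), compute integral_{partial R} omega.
integral_(partial R) omega = -1

Stokes: integral_partial_R omega = integral_R d omega with d omega = (∂Q/∂x - ∂P/∂y) dx ∧ dy.
  ∂Q/∂x = -3*y
  ∂P/∂y = -x
  integrand = ∂Q/∂x - ∂P/∂y = x - 3*y.
Integrating over R: integral_0^1 integral_0^1 (x - 3*y) dx dy = -1.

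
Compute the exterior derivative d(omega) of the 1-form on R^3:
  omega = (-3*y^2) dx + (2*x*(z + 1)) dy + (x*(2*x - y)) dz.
d(omega) = (6*y + 2*z + 2) dx ∧ dy + (4*x - y) dx ∧ dz + (-3*x) dy ∧ dz

For a 1-form omega = sum_i f_i dx_i, the exterior derivative is
  d(omega) = sum_{i < j} (∂f_j/∂x_i - ∂f_i/∂x_j) dx_i ∧ dx_j.
  coefficient of dx ∧ dy: ∂f_2/∂x - ∂f_1/∂y = ∂(2*x*(z + 1))/∂x - ∂(-3*y^2)/∂y = 6*y + 2*z + 2
  coefficient of dx ∧ dz: ∂f_3/∂x - ∂f_1/∂z = ∂(x*(2*x - y))/∂x - ∂(-3*y^2)/∂z = 4*x - y
  coefficient of dy ∧ dz: ∂f_3/∂y - ∂f_2/∂z = ∂(x*(2*x - y))/∂y - ∂(2*x*(z + 1))/∂z = -3*x
Assembling: d(omega) = (6*y + 2*z + 2) dx ∧ dy + (4*x - y) dx ∧ dz + (-3*x) dy ∧ dz.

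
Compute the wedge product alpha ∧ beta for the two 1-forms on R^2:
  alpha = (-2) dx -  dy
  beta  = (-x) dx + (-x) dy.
alpha ∧ beta = (x) dx ∧ dy

Distribute the wedge, using dx_i ∧ dx_j = -dx_j ∧ dx_i and dx_i ∧ dx_i = 0. For each pair (i, j) with i < j, the coefficient of dx_i ∧ dx_j in alpha ∧ beta is (alpha_i * beta_j - alpha_j * beta_i). Collecting: alpha ∧ beta = (x) dx ∧ dy.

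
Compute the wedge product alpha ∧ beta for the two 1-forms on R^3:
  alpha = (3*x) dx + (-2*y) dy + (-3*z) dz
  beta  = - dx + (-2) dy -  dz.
alpha ∧ beta = (-6*x - 2*y) dx ∧ dy + (-3*x - 3*z) dx ∧ dz + (2*y - 6*z) dy ∧ dz

Distribute the wedge, using dx_i ∧ dx_j = -dx_j ∧ dx_i and dx_i ∧ dx_i = 0. For each pair (i, j) with i < j, the coefficient of dx_i ∧ dx_j in alpha ∧ beta is (alpha_i * beta_j - alpha_j * beta_i). Collecting: alpha ∧ beta = (-6*x - 2*y) dx ∧ dy + (-3*x - 3*z) dx ∧ dz + (2*y - 6*z) dy ∧ dz.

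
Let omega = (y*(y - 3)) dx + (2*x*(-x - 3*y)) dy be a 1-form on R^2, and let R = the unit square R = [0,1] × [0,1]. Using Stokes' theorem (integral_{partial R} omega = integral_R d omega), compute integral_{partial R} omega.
integral_(partial R) omega = -3

Stokes: integral_partial_R omega = integral_R d omega with d omega = (∂Q/∂x - ∂P/∂y) dx ∧ dy.
  ∂Q/∂x = -4*x - 6*y
  ∂P/∂y = 2*y - 3
  integrand = ∂Q/∂x - ∂P/∂y = -4*x - 8*y + 3.
Integrating over R: integral_0^1 integral_0^1 (-4*x - 8*y + 3) dx dy = -3.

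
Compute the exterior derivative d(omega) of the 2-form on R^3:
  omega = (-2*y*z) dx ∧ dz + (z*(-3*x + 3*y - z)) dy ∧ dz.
d(omega) = (-z) dx ∧ dy ∧ dz

For a 2-form omega = sum_{i<j} g_{ij} dx_i ∧ dx_j, the exterior derivative is
  d(omega) = sum_{i<j} d(g_{ij}) ∧ dx_i ∧ dx_j = sum_{i<j, k} (∂g_{ij}/∂x_k) dx_k ∧ dx_i ∧ dx_j.
Expand each term, using dx_k ∧ dx_i ∧ dx_j = sgn(permutation) dx_{(a)} ∧ dx_{(b)} ∧ dx_{(c)} with (a < b < c) sorted:
  d(-2*y*z) includes (∂/∂y)(-2*y*z) dy = (-2*z) dy, which multiplied by dx ∧ dz gives (2*z) dx ∧ dy ∧ dz
  d(z*(-3*x + 3*y - z)) includes (∂/∂x)(z*(-3*x + 3*y - z)) dx = (-3*z) dx, which multiplied by dy ∧ dz gives (-3*z) dx ∧ dy ∧ dz
Collecting like 3-forms: d(omega) = (-z) dx ∧ dy ∧ dz.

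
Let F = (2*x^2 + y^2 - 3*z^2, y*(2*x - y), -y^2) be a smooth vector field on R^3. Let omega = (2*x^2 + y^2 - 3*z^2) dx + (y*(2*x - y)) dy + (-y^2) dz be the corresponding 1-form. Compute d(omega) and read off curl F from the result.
d(omega) = (-2*y) dy ∧ dz + (-6*z) dz ∧ dx + (0) dx ∧ dy; curl F = (-2*y, -6*z, 0)

d omega = sum_{i<j} (∂f_j/∂x_i - ∂f_i/∂x_j) dx_i ∧ dx_j. Under the identification (dy ∧ dz, dz ∧ dx, dx ∧ dy) ↔ (e_x, e_y, e_z), the coefficients are exactly the components of curl F. Compute:
  ∂R/∂y - ∂Q/∂z = (-2*y) - (0) = -2*y
  ∂P/∂z - ∂R/∂x = (-6*z) - (0) = -6*z
  ∂Q/∂x - ∂P/∂y = (2*y) - (2*y) = 0.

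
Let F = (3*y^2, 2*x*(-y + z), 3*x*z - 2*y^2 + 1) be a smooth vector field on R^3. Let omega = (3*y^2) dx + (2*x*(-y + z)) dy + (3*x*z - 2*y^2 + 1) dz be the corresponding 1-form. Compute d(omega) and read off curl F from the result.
d(omega) = (-2*x - 4*y) dy ∧ dz + (-3*z) dz ∧ dx + (-8*y + 2*z) dx ∧ dy; curl F = (-2*x - 4*y, -3*z, -8*y + 2*z)

d omega = sum_{i<j} (∂f_j/∂x_i - ∂f_i/∂x_j) dx_i ∧ dx_j. Under the identification (dy ∧ dz, dz ∧ dx, dx ∧ dy) ↔ (e_x, e_y, e_z), the coefficients are exactly the components of curl F. Compute:
  ∂R/∂y - ∂Q/∂z = (-4*y) - (2*x) = -2*x - 4*y
  ∂P/∂z - ∂R/∂x = (0) - (3*z) = -3*z
  ∂Q/∂x - ∂P/∂y = (-2*y + 2*z) - (6*y) = -8*y + 2*z.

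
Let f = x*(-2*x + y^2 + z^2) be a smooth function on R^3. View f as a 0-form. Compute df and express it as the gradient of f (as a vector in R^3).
df = (-4*x + y^2 + z^2) dx + (2*x*y) dy + (2*x*z) dz; grad f = (-4*x + y^2 + z^2, 2*x*y, 2*x*z)

For a 0-form f, d f = (∂f/∂x) dx + (∂f/∂y) dy + (∂f/∂z) dz. The components of the vector representation are exactly the entries of grad f in Cartesian coordinates:
  ∂f/∂x = -4*x + y^2 + z^2
  ∂f/∂y = 2*x*y
  ∂f/∂z = 2*x*z.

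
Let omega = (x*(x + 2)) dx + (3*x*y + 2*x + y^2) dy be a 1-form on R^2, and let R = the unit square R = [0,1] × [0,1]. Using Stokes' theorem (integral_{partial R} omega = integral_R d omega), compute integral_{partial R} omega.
integral_(partial R) omega = 7/2

Stokes: integral_partial_R omega = integral_R d omega with d omega = (∂Q/∂x - ∂P/∂y) dx ∧ dy.
  ∂Q/∂x = 3*y + 2
  ∂P/∂y = 0
  integrand = ∂Q/∂x - ∂P/∂y = 3*y + 2.
Integrating over R: integral_0^1 integral_0^1 (3*y + 2) dx dy = 7/2.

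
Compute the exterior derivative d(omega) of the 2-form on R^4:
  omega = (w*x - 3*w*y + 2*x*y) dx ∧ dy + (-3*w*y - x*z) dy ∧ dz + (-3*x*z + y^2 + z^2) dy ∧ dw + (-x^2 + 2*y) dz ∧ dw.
d(omega) = (x - 3*y - 3*z) dx ∧ dy ∧ dw + (-z) dx ∧ dy ∧ dz + (3*x - 3*y - 2*z + 2) dy ∧ dz ∧ dw + (-2*x) dx ∧ dz ∧ dw

For a 2-form omega = sum_{i<j} g_{ij} dx_i ∧ dx_j, the exterior derivative is
  d(omega) = sum_{i<j} d(g_{ij}) ∧ dx_i ∧ dx_j = sum_{i<j, k} (∂g_{ij}/∂x_k) dx_k ∧ dx_i ∧ dx_j.
Expand each term, using dx_k ∧ dx_i ∧ dx_j = sgn(permutation) dx_{(a)} ∧ dx_{(b)} ∧ dx_{(c)} with (a < b < c) sorted:
  d(w*x - 3*w*y + 2*x*y) includes (∂/∂w)(w*x - 3*w*y + 2*x*y) dw = (x - 3*y) dw, which multiplied by dx ∧ dy gives (x - 3*y) dx ∧ dy ∧ dw
  d(-3*w*y - x*z) includes (∂/∂x)(-3*w*y - x*z) dx = (-z) dx, which multiplied by dy ∧ dz gives (-z) dx ∧ dy ∧ dz
  d(-3*w*y - x*z) includes (∂/∂w)(-3*w*y - x*z) dw = (-3*y) dw, which multiplied by dy ∧ dz gives (-3*y) dy ∧ dz ∧ dw
  d(-3*x*z + y^2 + z^2) includes (∂/∂x)(-3*x*z + y^2 + z^2) dx = (-3*z) dx, which multiplied by dy ∧ dw gives (-3*z) dx ∧ dy ∧ dw
  d(-3*x*z + y^2 + z^2) includes (∂/∂z)(-3*x*z + y^2 + z^2) dz = (-3*x + 2*z) dz, which multiplied by dy ∧ dw gives (3*x - 2*z) dy ∧ dz ∧ dw
  d(-x^2 + 2*y) includes (∂/∂x)(-x^2 + 2*y) dx = (-2*x) dx, which multiplied by dz ∧ dw gives (-2*x) dx ∧ dz ∧ dw
  d(-x^2 + 2*y) includes (∂/∂y)(-x^2 + 2*y) dy = (2) dy, which multiplied by dz ∧ dw gives (2) dy ∧ dz ∧ dw
Collecting like 3-forms: d(omega) = (x - 3*y - 3*z) dx ∧ dy ∧ dw + (-z) dx ∧ dy ∧ dz + (3*x - 3*y - 2*z + 2) dy ∧ dz ∧ dw + (-2*x) dx ∧ dz ∧ dw.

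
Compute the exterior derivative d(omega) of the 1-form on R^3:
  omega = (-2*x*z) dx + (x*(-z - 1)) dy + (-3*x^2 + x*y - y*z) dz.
d(omega) = (-z - 1) dx ∧ dy + (-4*x + y) dx ∧ dz + (2*x - z) dy ∧ dz

For a 1-form omega = sum_i f_i dx_i, the exterior derivative is
  d(omega) = sum_{i < j} (∂f_j/∂x_i - ∂f_i/∂x_j) dx_i ∧ dx_j.
  coefficient of dx ∧ dy: ∂f_2/∂x - ∂f_1/∂y = ∂(x*(-z - 1))/∂x - ∂(-2*x*z)/∂y = -z - 1
  coefficient of dx ∧ dz: ∂f_3/∂x - ∂f_1/∂z = ∂(-3*x^2 + x*y - y*z)/∂x - ∂(-2*x*z)/∂z = -4*x + y
  coefficient of dy ∧ dz: ∂f_3/∂y - ∂f_2/∂z = ∂(-3*x^2 + x*y - y*z)/∂y - ∂(x*(-z - 1))/∂z = 2*x - z
Assembling: d(omega) = (-z - 1) dx ∧ dy + (-4*x + y) dx ∧ dz + (2*x - z) dy ∧ dz.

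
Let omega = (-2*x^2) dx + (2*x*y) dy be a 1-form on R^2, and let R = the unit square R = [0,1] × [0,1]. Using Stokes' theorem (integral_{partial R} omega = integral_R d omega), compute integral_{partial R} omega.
integral_(partial R) omega = 1

Stokes: integral_partial_R omega = integral_R d omega with d omega = (∂Q/∂x - ∂P/∂y) dx ∧ dy.
  ∂Q/∂x = 2*y
  ∂P/∂y = 0
  integrand = ∂Q/∂x - ∂P/∂y = 2*y.
Integrating over R: integral_0^1 integral_0^1 (2*y) dx dy = 1.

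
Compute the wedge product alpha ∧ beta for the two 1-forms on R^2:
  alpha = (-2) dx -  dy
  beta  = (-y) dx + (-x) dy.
alpha ∧ beta = (2*x - y) dx ∧ dy

Distribute the wedge, using dx_i ∧ dx_j = -dx_j ∧ dx_i and dx_i ∧ dx_i = 0. For each pair (i, j) with i < j, the coefficient of dx_i ∧ dx_j in alpha ∧ beta is (alpha_i * beta_j - alpha_j * beta_i). Collecting: alpha ∧ beta = (2*x - y) dx ∧ dy.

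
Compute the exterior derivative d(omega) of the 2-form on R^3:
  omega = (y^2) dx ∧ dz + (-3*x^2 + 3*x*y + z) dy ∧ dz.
d(omega) = (-6*x + y) dx ∧ dy ∧ dz

For a 2-form omega = sum_{i<j} g_{ij} dx_i ∧ dx_j, the exterior derivative is
  d(omega) = sum_{i<j} d(g_{ij}) ∧ dx_i ∧ dx_j = sum_{i<j, k} (∂g_{ij}/∂x_k) dx_k ∧ dx_i ∧ dx_j.
Expand each term, using dx_k ∧ dx_i ∧ dx_j = sgn(permutation) dx_{(a)} ∧ dx_{(b)} ∧ dx_{(c)} with (a < b < c) sorted:
  d(y^2) includes (∂/∂y)(y^2) dy = (2*y) dy, which multiplied by dx ∧ dz gives (-2*y) dx ∧ dy ∧ dz
  d(-3*x^2 + 3*x*y + z) includes (∂/∂x)(-3*x^2 + 3*x*y + z) dx = (-6*x + 3*y) dx, which multiplied by dy ∧ dz gives (-6*x + 3*y) dx ∧ dy ∧ dz
Collecting like 3-forms: d(omega) = (-6*x + y) dx ∧ dy ∧ dz.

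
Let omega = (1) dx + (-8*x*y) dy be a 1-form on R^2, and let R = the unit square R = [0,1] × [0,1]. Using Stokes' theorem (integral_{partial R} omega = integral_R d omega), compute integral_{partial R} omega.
integral_(partial R) omega = -4

Stokes: integral_partial_R omega = integral_R d omega with d omega = (∂Q/∂x - ∂P/∂y) dx ∧ dy.
  ∂Q/∂x = -8*y
  ∂P/∂y = 0
  integrand = ∂Q/∂x - ∂P/∂y = -8*y.
Integrating over R: integral_0^1 integral_0^1 (-8*y) dx dy = -4.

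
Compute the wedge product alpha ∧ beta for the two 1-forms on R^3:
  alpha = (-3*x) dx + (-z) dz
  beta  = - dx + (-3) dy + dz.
alpha ∧ beta = (9*x) dx ∧ dy + (-3*x - z) dx ∧ dz + (-3*z) dy ∧ dz

Distribute the wedge, using dx_i ∧ dx_j = -dx_j ∧ dx_i and dx_i ∧ dx_i = 0. For each pair (i, j) with i < j, the coefficient of dx_i ∧ dx_j in alpha ∧ beta is (alpha_i * beta_j - alpha_j * beta_i). Collecting: alpha ∧ beta = (9*x) dx ∧ dy + (-3*x - z) dx ∧ dz + (-3*z) dy ∧ dz.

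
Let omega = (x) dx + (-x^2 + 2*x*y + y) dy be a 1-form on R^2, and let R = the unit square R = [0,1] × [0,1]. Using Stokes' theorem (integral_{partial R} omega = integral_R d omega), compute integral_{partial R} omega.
integral_(partial R) omega = 0

Stokes: integral_partial_R omega = integral_R d omega with d omega = (∂Q/∂x - ∂P/∂y) dx ∧ dy.
  ∂Q/∂x = -2*x + 2*y
  ∂P/∂y = 0
  integrand = ∂Q/∂x - ∂P/∂y = -2*x + 2*y.
Integrating over R: integral_0^1 integral_0^1 (-2*x + 2*y) dx dy = 0.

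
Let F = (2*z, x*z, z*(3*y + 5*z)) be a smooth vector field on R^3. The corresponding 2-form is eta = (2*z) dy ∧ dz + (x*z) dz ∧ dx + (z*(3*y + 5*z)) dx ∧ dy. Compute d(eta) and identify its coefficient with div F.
d(eta) = (3*y + 10*z) dx ∧ dy ∧ dz; div F = 3*y + 10*z

For a 2-form in R^3 of the form above, applying d gives a 3-form with coefficient ∂P/∂x + ∂Q/∂y + ∂R/∂z:
  ∂P/∂x = 0
  ∂Q/∂y = 0
  ∂R/∂z = 3*y + 10*z
Sum = 3*y + 10*z, which is exactly div F.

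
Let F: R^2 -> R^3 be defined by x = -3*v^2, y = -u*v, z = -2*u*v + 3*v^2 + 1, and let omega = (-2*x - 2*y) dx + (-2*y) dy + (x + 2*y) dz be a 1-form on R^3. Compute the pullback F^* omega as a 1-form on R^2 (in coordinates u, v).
F^* omega = (2*v^2*(u + 3*v)) du + (2*v*(u^2 - 9*u*v - 27*v^2)) dv

Using F^*(f dg) = (f ∘ F) d(g ∘ F), substitute each coordinate x_i by F_i(u, v) in f_i, and replace dx_i by d F_i = (∂F_i/∂u) du + (∂F_i/∂v) dv.
  For the x component: f_1(F) = 2*v*(u + 3*v); d F_1 = (0) du + (-6*v) dv
  For the y component: f_2(F) = 2*u*v; d F_2 = (-v) du + (-u) dv
  For the z component: f_3(F) = v*(-2*u - 3*v); d F_3 = (-2*v) du + (-2*u + 6*v) dv
Combining and collecting du, dv coefficients:
  coeff of du: 2*v^2*(u + 3*v)
  coeff of dv: 2*v*(u^2 - 9*u*v - 27*v^2)
F^* omega = (2*v^2*(u + 3*v)) du + (2*v*(u^2 - 9*u*v - 27*v^2)) dv.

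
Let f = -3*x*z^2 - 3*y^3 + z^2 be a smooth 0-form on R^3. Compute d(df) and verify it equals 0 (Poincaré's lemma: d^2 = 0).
d(df) = 0

Step 1: df = sum_i (∂f/∂x_i) dx_i = (-3*z^2) dx + (-9*y^2) dy + (2*z*(1 - 3*x)) dz.
Step 2: Apply d again. Using the 1-form formula, the coefficient of dx ∧ dy in d(df) is ∂^2 f/∂x ∂y - ∂^2 f/∂y ∂x = (0) - (0) = 0 (equality of mixed partials for smooth f).
Similarly for dx ∧ dz and dy ∧ dz — all coefficients vanish. So d(df) = 0.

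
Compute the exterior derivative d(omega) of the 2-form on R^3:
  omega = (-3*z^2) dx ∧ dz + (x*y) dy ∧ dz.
d(omega) = (y) dx ∧ dy ∧ dz

For a 2-form omega = sum_{i<j} g_{ij} dx_i ∧ dx_j, the exterior derivative is
  d(omega) = sum_{i<j} d(g_{ij}) ∧ dx_i ∧ dx_j = sum_{i<j, k} (∂g_{ij}/∂x_k) dx_k ∧ dx_i ∧ dx_j.
Expand each term, using dx_k ∧ dx_i ∧ dx_j = sgn(permutation) dx_{(a)} ∧ dx_{(b)} ∧ dx_{(c)} with (a < b < c) sorted:
  d(x*y) includes (∂/∂x)(x*y) dx = (y) dx, which multiplied by dy ∧ dz gives (y) dx ∧ dy ∧ dz
Collecting like 3-forms: d(omega) = (y) dx ∧ dy ∧ dz.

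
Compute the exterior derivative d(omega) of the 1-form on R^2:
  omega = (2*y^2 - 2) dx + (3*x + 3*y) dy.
d(omega) = (3 - 4*y) dx ∧ dy

For a 1-form omega = sum_i f_i dx_i, the exterior derivative is
  d(omega) = sum_{i < j} (∂f_j/∂x_i - ∂f_i/∂x_j) dx_i ∧ dx_j.
  coefficient of dx ∧ dy: ∂f_2/∂x - ∂f_1/∂y = ∂(3*x + 3*y)/∂x - ∂(2*y^2 - 2)/∂y = 3 - 4*y
Assembling: d(omega) = (3 - 4*y) dx ∧ dy.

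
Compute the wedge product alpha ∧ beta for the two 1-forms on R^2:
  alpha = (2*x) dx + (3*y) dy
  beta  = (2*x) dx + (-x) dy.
alpha ∧ beta = (-2*x*(x + 3*y)) dx ∧ dy

Distribute the wedge, using dx_i ∧ dx_j = -dx_j ∧ dx_i and dx_i ∧ dx_i = 0. For each pair (i, j) with i < j, the coefficient of dx_i ∧ dx_j in alpha ∧ beta is (alpha_i * beta_j - alpha_j * beta_i). Collecting: alpha ∧ beta = (-2*x*(x + 3*y)) dx ∧ dy.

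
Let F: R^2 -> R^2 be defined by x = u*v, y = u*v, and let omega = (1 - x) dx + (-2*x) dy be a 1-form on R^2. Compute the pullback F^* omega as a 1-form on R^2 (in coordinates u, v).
F^* omega = (v*(-3*u*v + 1)) du + (u*(-3*u*v + 1)) dv

Using F^*(f dg) = (f ∘ F) d(g ∘ F), substitute each coordinate x_i by F_i(u, v) in f_i, and replace dx_i by d F_i = (∂F_i/∂u) du + (∂F_i/∂v) dv.
  For the x component: f_1(F) = -u*v + 1; d F_1 = (v) du + (u) dv
  For the y component: f_2(F) = -2*u*v; d F_2 = (v) du + (u) dv
Combining and collecting du, dv coefficients:
  coeff of du: v*(-3*u*v + 1)
  coeff of dv: u*(-3*u*v + 1)
F^* omega = (v*(-3*u*v + 1)) du + (u*(-3*u*v + 1)) dv.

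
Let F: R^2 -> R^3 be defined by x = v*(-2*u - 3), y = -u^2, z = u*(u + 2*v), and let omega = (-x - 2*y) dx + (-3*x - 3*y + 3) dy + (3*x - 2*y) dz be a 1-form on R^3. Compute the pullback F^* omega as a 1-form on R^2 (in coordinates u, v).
F^* omega = (-2*u^3 - 24*u^2*v - 16*u*v^2 - 36*u*v - 6*u - 24*v^2) du + (-16*u^2*v - 6*u^2 - 30*u*v - 9*v) dv

Using F^*(f dg) = (f ∘ F) d(g ∘ F), substitute each coordinate x_i by F_i(u, v) in f_i, and replace dx_i by d F_i = (∂F_i/∂u) du + (∂F_i/∂v) dv.
  For the x component: f_1(F) = 2*u^2 + 2*u*v + 3*v; d F_1 = (-2*v) du + (-2*u - 3) dv
  For the y component: f_2(F) = 3*u^2 + 6*u*v + 9*v + 3; d F_2 = (-2*u) du + (0) dv
  For the z component: f_3(F) = 2*u^2 - 6*u*v - 9*v; d F_3 = (2*u + 2*v) du + (2*u) dv
Combining and collecting du, dv coefficients:
  coeff of du: -2*u^3 - 24*u^2*v - 16*u*v^2 - 36*u*v - 6*u - 24*v^2
  coeff of dv: -16*u^2*v - 6*u^2 - 30*u*v - 9*v
F^* omega = (-2*u^3 - 24*u^2*v - 16*u*v^2 - 36*u*v - 6*u - 24*v^2) du + (-16*u^2*v - 6*u^2 - 30*u*v - 9*v) dv.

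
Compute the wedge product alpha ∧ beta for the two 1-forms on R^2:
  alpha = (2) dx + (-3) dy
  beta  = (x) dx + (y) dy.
alpha ∧ beta = (3*x + 2*y) dx ∧ dy

Distribute the wedge, using dx_i ∧ dx_j = -dx_j ∧ dx_i and dx_i ∧ dx_i = 0. For each pair (i, j) with i < j, the coefficient of dx_i ∧ dx_j in alpha ∧ beta is (alpha_i * beta_j - alpha_j * beta_i). Collecting: alpha ∧ beta = (3*x + 2*y) dx ∧ dy.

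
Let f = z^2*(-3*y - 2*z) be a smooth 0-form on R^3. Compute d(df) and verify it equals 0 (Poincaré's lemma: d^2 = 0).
d(df) = 0

Step 1: df = sum_i (∂f/∂x_i) dx_i = (0) dx + (-3*z^2) dy + (6*z*(-y - z)) dz.
Step 2: Apply d again. Using the 1-form formula, the coefficient of dx ∧ dy in d(df) is ∂^2 f/∂x ∂y - ∂^2 f/∂y ∂x = (0) - (0) = 0 (equality of mixed partials for smooth f).
Similarly for dx ∧ dz and dy ∧ dz — all coefficients vanish. So d(df) = 0.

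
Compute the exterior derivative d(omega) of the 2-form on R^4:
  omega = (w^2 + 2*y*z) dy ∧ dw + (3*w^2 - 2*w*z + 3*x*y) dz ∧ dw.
d(omega) = (3*x - 2*y) dy ∧ dz ∧ dw + (3*y) dx ∧ dz ∧ dw

For a 2-form omega = sum_{i<j} g_{ij} dx_i ∧ dx_j, the exterior derivative is
  d(omega) = sum_{i<j} d(g_{ij}) ∧ dx_i ∧ dx_j = sum_{i<j, k} (∂g_{ij}/∂x_k) dx_k ∧ dx_i ∧ dx_j.
Expand each term, using dx_k ∧ dx_i ∧ dx_j = sgn(permutation) dx_{(a)} ∧ dx_{(b)} ∧ dx_{(c)} with (a < b < c) sorted:
  d(w^2 + 2*y*z) includes (∂/∂z)(w^2 + 2*y*z) dz = (2*y) dz, which multiplied by dy ∧ dw gives (-2*y) dy ∧ dz ∧ dw
  d(3*w^2 - 2*w*z + 3*x*y) includes (∂/∂x)(3*w^2 - 2*w*z + 3*x*y) dx = (3*y) dx, which multiplied by dz ∧ dw gives (3*y) dx ∧ dz ∧ dw
  d(3*w^2 - 2*w*z + 3*x*y) includes (∂/∂y)(3*w^2 - 2*w*z + 3*x*y) dy = (3*x) dy, which multiplied by dz ∧ dw gives (3*x) dy ∧ dz ∧ dw
Collecting like 3-forms: d(omega) = (3*x - 2*y) dy ∧ dz ∧ dw + (3*y) dx ∧ dz ∧ dw.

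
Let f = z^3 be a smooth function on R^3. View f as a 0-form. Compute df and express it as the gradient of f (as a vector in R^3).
df = (0) dx + (0) dy + (3*z^2) dz; grad f = (0, 0, 3*z^2)

For a 0-form f, d f = (∂f/∂x) dx + (∂f/∂y) dy + (∂f/∂z) dz. The components of the vector representation are exactly the entries of grad f in Cartesian coordinates:
  ∂f/∂x = 0
  ∂f/∂y = 0
  ∂f/∂z = 3*z^2.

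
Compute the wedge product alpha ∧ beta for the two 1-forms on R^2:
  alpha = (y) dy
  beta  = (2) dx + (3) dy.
alpha ∧ beta = (-2*y) dx ∧ dy

Distribute the wedge, using dx_i ∧ dx_j = -dx_j ∧ dx_i and dx_i ∧ dx_i = 0. For each pair (i, j) with i < j, the coefficient of dx_i ∧ dx_j in alpha ∧ beta is (alpha_i * beta_j - alpha_j * beta_i). Collecting: alpha ∧ beta = (-2*y) dx ∧ dy.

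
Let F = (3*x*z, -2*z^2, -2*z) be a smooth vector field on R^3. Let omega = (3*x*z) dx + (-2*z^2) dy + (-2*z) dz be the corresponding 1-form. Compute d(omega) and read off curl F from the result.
d(omega) = (4*z) dy ∧ dz + (3*x) dz ∧ dx + (0) dx ∧ dy; curl F = (4*z, 3*x, 0)

d omega = sum_{i<j} (∂f_j/∂x_i - ∂f_i/∂x_j) dx_i ∧ dx_j. Under the identification (dy ∧ dz, dz ∧ dx, dx ∧ dy) ↔ (e_x, e_y, e_z), the coefficients are exactly the components of curl F. Compute:
  ∂R/∂y - ∂Q/∂z = (0) - (-4*z) = 4*z
  ∂P/∂z - ∂R/∂x = (3*x) - (0) = 3*x
  ∂Q/∂x - ∂P/∂y = (0) - (0) = 0.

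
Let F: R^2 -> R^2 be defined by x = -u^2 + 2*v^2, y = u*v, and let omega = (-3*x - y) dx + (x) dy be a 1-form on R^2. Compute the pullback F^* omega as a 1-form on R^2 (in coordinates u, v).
F^* omega = (-6*u^3 + u^2*v + 12*u*v^2 + 2*v^3) du + (-u^3 + 12*u^2*v - 2*u*v^2 - 24*v^3) dv

Using F^*(f dg) = (f ∘ F) d(g ∘ F), substitute each coordinate x_i by F_i(u, v) in f_i, and replace dx_i by d F_i = (∂F_i/∂u) du + (∂F_i/∂v) dv.
  For the x component: f_1(F) = 3*u^2 - u*v - 6*v^2; d F_1 = (-2*u) du + (4*v) dv
  For the y component: f_2(F) = -u^2 + 2*v^2; d F_2 = (v) du + (u) dv
Combining and collecting du, dv coefficients:
  coeff of du: -6*u^3 + u^2*v + 12*u*v^2 + 2*v^3
  coeff of dv: -u^3 + 12*u^2*v - 2*u*v^2 - 24*v^3
F^* omega = (-6*u^3 + u^2*v + 12*u*v^2 + 2*v^3) du + (-u^3 + 12*u^2*v - 2*u*v^2 - 24*v^3) dv.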